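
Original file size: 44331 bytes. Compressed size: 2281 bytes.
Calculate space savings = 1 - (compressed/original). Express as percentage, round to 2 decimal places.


ratio = compressed/original = 2281/44331 = 0.051454
savings = 1 - ratio = 1 - 0.051454 = 0.948546
as a percentage: 0.948546 * 100 = 94.85%

Space savings = 1 - 2281/44331 = 94.85%


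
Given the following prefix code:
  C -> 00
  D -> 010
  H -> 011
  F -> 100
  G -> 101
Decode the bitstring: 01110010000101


Decoding step by step:
Bits 011 -> H
Bits 100 -> F
Bits 100 -> F
Bits 00 -> C
Bits 101 -> G


Decoded message: HFFCG


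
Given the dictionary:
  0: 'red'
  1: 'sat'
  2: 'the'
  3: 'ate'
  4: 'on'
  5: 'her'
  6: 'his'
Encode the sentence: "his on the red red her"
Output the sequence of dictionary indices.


Look up each word in the dictionary:
  'his' -> 6
  'on' -> 4
  'the' -> 2
  'red' -> 0
  'red' -> 0
  'her' -> 5

Encoded: [6, 4, 2, 0, 0, 5]


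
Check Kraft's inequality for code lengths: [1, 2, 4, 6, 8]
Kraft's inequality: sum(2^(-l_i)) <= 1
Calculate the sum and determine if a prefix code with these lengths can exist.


Sum = 2^(-1) + 2^(-2) + 2^(-4) + 2^(-6) + 2^(-8)
    = 0.5 + 0.25 + 0.0625 + 0.015625 + 0.00390625
    = 213/256 = 0.83203125
Since 0.83203125 <= 1, Kraft's inequality IS satisfied.
A prefix code with these lengths CAN exist.

Kraft sum = 0.83203125. Satisfied.


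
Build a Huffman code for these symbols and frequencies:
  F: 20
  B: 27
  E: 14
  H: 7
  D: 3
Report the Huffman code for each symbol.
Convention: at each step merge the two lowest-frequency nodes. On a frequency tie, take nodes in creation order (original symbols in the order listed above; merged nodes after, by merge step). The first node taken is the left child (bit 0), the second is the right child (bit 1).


Huffman tree construction:
Step 1: Merge D(3) + H(7) = 10
Step 2: Merge (D+H)(10) + E(14) = 24
Step 3: Merge F(20) + ((D+H)+E)(24) = 44
Step 4: Merge B(27) + (F+((D+H)+E))(44) = 71
Read each symbol's code off the tree from the root (left child = 0, right child = 1).

Codes:
  F: 10 (length 2)
  B: 0 (length 1)
  E: 111 (length 3)
  H: 1101 (length 4)
  D: 1100 (length 4)
Average code length: 149/71 = 2.0986 bits/symbol


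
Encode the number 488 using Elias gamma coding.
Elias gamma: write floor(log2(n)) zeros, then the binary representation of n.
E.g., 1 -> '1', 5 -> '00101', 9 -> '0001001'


num_bits = floor(log2(488)) + 1 = 9
leading_zeros = num_bits - 1 = 8
binary(488) = 111101000

Elias gamma(488) = '00000000' + '111101000' = 00000000111101000 (17 bits)


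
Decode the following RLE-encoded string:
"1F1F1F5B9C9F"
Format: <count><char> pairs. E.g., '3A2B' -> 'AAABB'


Expanding each <count><char> pair:
  1F -> 'F'
  1F -> 'F'
  1F -> 'F'
  5B -> 'BBBBB'
  9C -> 'CCCCCCCCC'
  9F -> 'FFFFFFFFF'

Decoded = FFFBBBBBCCCCCCCCCFFFFFFFFF


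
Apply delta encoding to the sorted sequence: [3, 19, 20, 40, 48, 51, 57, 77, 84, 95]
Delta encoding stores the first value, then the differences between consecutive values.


First value: 3
Deltas:
  19 - 3 = 16
  20 - 19 = 1
  40 - 20 = 20
  48 - 40 = 8
  51 - 48 = 3
  57 - 51 = 6
  77 - 57 = 20
  84 - 77 = 7
  95 - 84 = 11


Delta encoded: [3, 16, 1, 20, 8, 3, 6, 20, 7, 11]


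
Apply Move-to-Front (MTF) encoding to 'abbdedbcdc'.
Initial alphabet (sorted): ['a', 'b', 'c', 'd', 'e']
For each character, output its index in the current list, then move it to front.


MTF encoding:
'a': index 0 in ['a', 'b', 'c', 'd', 'e'] -> ['a', 'b', 'c', 'd', 'e']
'b': index 1 in ['a', 'b', 'c', 'd', 'e'] -> ['b', 'a', 'c', 'd', 'e']
'b': index 0 in ['b', 'a', 'c', 'd', 'e'] -> ['b', 'a', 'c', 'd', 'e']
'd': index 3 in ['b', 'a', 'c', 'd', 'e'] -> ['d', 'b', 'a', 'c', 'e']
'e': index 4 in ['d', 'b', 'a', 'c', 'e'] -> ['e', 'd', 'b', 'a', 'c']
'd': index 1 in ['e', 'd', 'b', 'a', 'c'] -> ['d', 'e', 'b', 'a', 'c']
'b': index 2 in ['d', 'e', 'b', 'a', 'c'] -> ['b', 'd', 'e', 'a', 'c']
'c': index 4 in ['b', 'd', 'e', 'a', 'c'] -> ['c', 'b', 'd', 'e', 'a']
'd': index 2 in ['c', 'b', 'd', 'e', 'a'] -> ['d', 'c', 'b', 'e', 'a']
'c': index 1 in ['d', 'c', 'b', 'e', 'a'] -> ['c', 'd', 'b', 'e', 'a']


Output: [0, 1, 0, 3, 4, 1, 2, 4, 2, 1]


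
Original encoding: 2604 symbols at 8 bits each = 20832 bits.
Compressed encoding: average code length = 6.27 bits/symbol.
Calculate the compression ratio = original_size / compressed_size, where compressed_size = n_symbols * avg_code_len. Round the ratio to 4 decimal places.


original_size = n_symbols * orig_bits = 2604 * 8 = 20832 bits
compressed_size = n_symbols * avg_code_len = 2604 * 6.27 = 16327.08 bits
ratio = original_size / compressed_size = 20832 / 16327.08 = 1.2759

Compression ratio = 1.2759


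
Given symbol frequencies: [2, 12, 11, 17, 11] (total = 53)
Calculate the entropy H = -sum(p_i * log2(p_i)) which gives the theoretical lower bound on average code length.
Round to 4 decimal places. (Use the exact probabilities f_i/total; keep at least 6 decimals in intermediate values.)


Per-symbol terms -p_i * log2(p_i) with p_i = f_i/53:
  p = 2/53 = 0.037736: log2(p) = -4.727920, -p*log2(p) = 0.178412
  p = 12/53 = 0.226415: log2(p) = -2.142958, -p*log2(p) = 0.485198
  p = 11/53 = 0.207547: log2(p) = -2.268489, -p*log2(p) = 0.470818
  p = 17/53 = 0.320755: log2(p) = -1.640458, -p*log2(p) = 0.526185
  p = 11/53 = 0.207547: log2(p) = -2.268489, -p*log2(p) = 0.470818
H = 0.178412 + 0.485198 + 0.470818 + 0.526185 + 0.470818 = 2.131431

H = 2.1314 bits/symbol


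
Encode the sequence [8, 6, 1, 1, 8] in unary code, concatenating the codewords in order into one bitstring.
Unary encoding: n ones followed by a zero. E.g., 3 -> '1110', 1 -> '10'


Encode each number as n ones followed by a terminating 0:
  8 -> 111111110 (9 bits)
  6 -> 1111110 (7 bits)
  1 -> 10 (2 bits)
  1 -> 10 (2 bits)
  8 -> 111111110 (9 bits)
Total length = 9 + 7 + 2 + 2 + 9 = 29 bits.

Unary([8, 6, 1, 1, 8]) = 11111111011111101010111111110 (29 bits)


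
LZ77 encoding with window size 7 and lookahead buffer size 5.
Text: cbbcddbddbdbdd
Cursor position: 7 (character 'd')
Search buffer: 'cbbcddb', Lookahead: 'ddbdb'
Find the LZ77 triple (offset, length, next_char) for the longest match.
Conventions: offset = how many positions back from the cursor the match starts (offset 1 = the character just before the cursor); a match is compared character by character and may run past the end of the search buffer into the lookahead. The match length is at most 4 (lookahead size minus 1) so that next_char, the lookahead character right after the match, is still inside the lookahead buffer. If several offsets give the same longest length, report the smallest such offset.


Try each offset into the search buffer:
  offset=1 (pos 6, char 'b'): match length 0
  offset=2 (pos 5, char 'd'): match length 1
  offset=3 (pos 4, char 'd'): match length 4
  offset=4 (pos 3, char 'c'): match length 0
  offset=5 (pos 2, char 'b'): match length 0
  offset=6 (pos 1, char 'b'): match length 0
  offset=7 (pos 0, char 'c'): match length 0
Longest match has length 4 at offset 3.
next_char = character at position 7 + 4 = 11 -> 'b'

Best match: offset=3, length=4 (matching 'ddbd' starting at position 4)
LZ77 triple: (3, 4, 'b')


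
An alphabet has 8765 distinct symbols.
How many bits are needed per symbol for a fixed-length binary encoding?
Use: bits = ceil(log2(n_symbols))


log2(8765) = 13.0975
Bracket: 2^13 = 8192 < 8765 <= 2^14 = 16384
So ceil(log2(8765)) = 14

bits = ceil(log2(8765)) = ceil(13.0975) = 14 bits


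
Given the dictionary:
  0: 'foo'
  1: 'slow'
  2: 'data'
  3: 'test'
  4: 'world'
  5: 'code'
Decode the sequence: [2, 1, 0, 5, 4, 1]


Look up each index in the dictionary:
  2 -> 'data'
  1 -> 'slow'
  0 -> 'foo'
  5 -> 'code'
  4 -> 'world'
  1 -> 'slow'

Decoded: "data slow foo code world slow"


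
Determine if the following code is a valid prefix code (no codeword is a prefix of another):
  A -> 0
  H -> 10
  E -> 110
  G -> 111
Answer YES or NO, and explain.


Checking each pair (does one codeword prefix another?):
  A='0' vs H='10': no prefix
  A='0' vs E='110': no prefix
  A='0' vs G='111': no prefix
  H='10' vs A='0': no prefix
  H='10' vs E='110': no prefix
  H='10' vs G='111': no prefix
  E='110' vs A='0': no prefix
  E='110' vs H='10': no prefix
  E='110' vs G='111': no prefix
  G='111' vs A='0': no prefix
  G='111' vs H='10': no prefix
  G='111' vs E='110': no prefix
No violation found over all pairs.

YES -- this is a valid prefix code. No codeword is a prefix of any other codeword.


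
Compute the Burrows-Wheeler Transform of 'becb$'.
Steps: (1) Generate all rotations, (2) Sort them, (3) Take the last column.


Rotations (sorted):
  0: $becb -> last char: b
  1: b$bec -> last char: c
  2: becb$ -> last char: $
  3: cb$be -> last char: e
  4: ecb$b -> last char: b


BWT = bc$eb


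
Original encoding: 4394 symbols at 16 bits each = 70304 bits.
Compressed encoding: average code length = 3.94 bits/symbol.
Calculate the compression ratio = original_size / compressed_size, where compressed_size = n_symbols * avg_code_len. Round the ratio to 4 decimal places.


original_size = n_symbols * orig_bits = 4394 * 16 = 70304 bits
compressed_size = n_symbols * avg_code_len = 4394 * 3.94 = 17312.36 bits
ratio = original_size / compressed_size = 70304 / 17312.36 = 4.0609

Compression ratio = 4.0609


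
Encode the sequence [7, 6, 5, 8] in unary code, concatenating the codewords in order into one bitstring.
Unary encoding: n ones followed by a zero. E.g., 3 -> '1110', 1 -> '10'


Encode each number as n ones followed by a terminating 0:
  7 -> 11111110 (8 bits)
  6 -> 1111110 (7 bits)
  5 -> 111110 (6 bits)
  8 -> 111111110 (9 bits)
Total length = 8 + 7 + 6 + 9 = 30 bits.

Unary([7, 6, 5, 8]) = 111111101111110111110111111110 (30 bits)


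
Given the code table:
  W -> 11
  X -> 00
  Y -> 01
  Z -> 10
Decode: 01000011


Decoding:
01 -> Y
00 -> X
00 -> X
11 -> W


Result: YXXW


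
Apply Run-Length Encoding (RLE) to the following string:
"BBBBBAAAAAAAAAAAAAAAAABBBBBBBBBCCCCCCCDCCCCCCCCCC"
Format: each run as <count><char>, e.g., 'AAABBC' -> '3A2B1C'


Scanning runs left to right:
  i=0: run of 'B' x 5 -> '5B'
  i=5: run of 'A' x 17 -> '17A'
  i=22: run of 'B' x 9 -> '9B'
  i=31: run of 'C' x 7 -> '7C'
  i=38: run of 'D' x 1 -> '1D'
  i=39: run of 'C' x 10 -> '10C'

RLE = 5B17A9B7C1D10C


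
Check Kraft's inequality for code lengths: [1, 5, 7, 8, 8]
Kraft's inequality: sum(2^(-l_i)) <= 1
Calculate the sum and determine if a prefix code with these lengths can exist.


Sum = 2^(-1) + 2^(-5) + 2^(-7) + 2^(-8) + 2^(-8)
    = 0.5 + 0.03125 + 0.0078125 + 0.00390625 + 0.00390625
    = 140/256 = 0.546875
Since 0.546875 <= 1, Kraft's inequality IS satisfied.
A prefix code with these lengths CAN exist.

Kraft sum = 0.546875. Satisfied.


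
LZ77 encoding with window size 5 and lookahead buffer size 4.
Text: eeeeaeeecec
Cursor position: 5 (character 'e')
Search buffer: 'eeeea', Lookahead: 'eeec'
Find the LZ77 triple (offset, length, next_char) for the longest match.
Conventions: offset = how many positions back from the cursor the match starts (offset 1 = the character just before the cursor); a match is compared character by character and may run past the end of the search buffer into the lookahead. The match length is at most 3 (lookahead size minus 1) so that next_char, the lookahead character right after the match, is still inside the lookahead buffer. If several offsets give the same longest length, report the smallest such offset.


Try each offset into the search buffer:
  offset=1 (pos 4, char 'a'): match length 0
  offset=2 (pos 3, char 'e'): match length 1
  offset=3 (pos 2, char 'e'): match length 2
  offset=4 (pos 1, char 'e'): match length 3
  offset=5 (pos 0, char 'e'): match length 3
Longest match has length 3, found at offsets 4, 5; take the smallest, offset 4.
next_char = character at position 5 + 3 = 8 -> 'c'

Best match: offset=4, length=3 (matching 'eee' starting at position 1)
LZ77 triple: (4, 3, 'c')


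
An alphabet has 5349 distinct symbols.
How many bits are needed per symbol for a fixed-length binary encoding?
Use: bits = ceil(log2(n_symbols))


log2(5349) = 12.3851
Bracket: 2^12 = 4096 < 5349 <= 2^13 = 8192
So ceil(log2(5349)) = 13

bits = ceil(log2(5349)) = ceil(12.3851) = 13 bits


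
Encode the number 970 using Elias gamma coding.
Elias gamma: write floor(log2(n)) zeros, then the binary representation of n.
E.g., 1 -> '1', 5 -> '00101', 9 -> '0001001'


num_bits = floor(log2(970)) + 1 = 10
leading_zeros = num_bits - 1 = 9
binary(970) = 1111001010

Elias gamma(970) = '000000000' + '1111001010' = 0000000001111001010 (19 bits)


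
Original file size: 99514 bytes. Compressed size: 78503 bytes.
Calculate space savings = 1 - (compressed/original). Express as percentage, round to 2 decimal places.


ratio = compressed/original = 78503/99514 = 0.788864
savings = 1 - ratio = 1 - 0.788864 = 0.211136
as a percentage: 0.211136 * 100 = 21.11%

Space savings = 1 - 78503/99514 = 21.11%


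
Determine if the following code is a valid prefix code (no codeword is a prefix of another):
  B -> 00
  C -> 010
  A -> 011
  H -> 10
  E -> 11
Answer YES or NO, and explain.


Checking each pair (does one codeword prefix another?):
  B='00' vs C='010': no prefix
  B='00' vs A='011': no prefix
  B='00' vs H='10': no prefix
  B='00' vs E='11': no prefix
  C='010' vs B='00': no prefix
  C='010' vs A='011': no prefix
  C='010' vs H='10': no prefix
  C='010' vs E='11': no prefix
  A='011' vs B='00': no prefix
  A='011' vs C='010': no prefix
  A='011' vs H='10': no prefix
  A='011' vs E='11': no prefix
  H='10' vs B='00': no prefix
  H='10' vs C='010': no prefix
  H='10' vs A='011': no prefix
  H='10' vs E='11': no prefix
  E='11' vs B='00': no prefix
  E='11' vs C='010': no prefix
  E='11' vs A='011': no prefix
  E='11' vs H='10': no prefix
No violation found over all pairs.

YES -- this is a valid prefix code. No codeword is a prefix of any other codeword.


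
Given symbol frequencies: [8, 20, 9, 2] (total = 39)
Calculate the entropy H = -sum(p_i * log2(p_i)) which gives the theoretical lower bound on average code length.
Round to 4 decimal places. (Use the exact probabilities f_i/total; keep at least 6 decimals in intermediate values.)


Per-symbol terms -p_i * log2(p_i) with p_i = f_i/39:
  p = 8/39 = 0.205128: log2(p) = -2.285402, -p*log2(p) = 0.468800
  p = 20/39 = 0.512821: log2(p) = -0.963474, -p*log2(p) = 0.494089
  p = 9/39 = 0.230769: log2(p) = -2.115477, -p*log2(p) = 0.488187
  p = 2/39 = 0.051282: log2(p) = -4.285402, -p*log2(p) = 0.219764
H = 0.468800 + 0.494089 + 0.488187 + 0.219764 = 1.670840

H = 1.6708 bits/symbol


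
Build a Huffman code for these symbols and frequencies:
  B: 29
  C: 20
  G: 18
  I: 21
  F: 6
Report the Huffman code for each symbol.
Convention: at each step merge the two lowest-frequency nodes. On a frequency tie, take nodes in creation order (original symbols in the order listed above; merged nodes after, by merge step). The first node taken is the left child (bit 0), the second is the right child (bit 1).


Huffman tree construction:
Step 1: Merge F(6) + G(18) = 24
Step 2: Merge C(20) + I(21) = 41
Step 3: Merge (F+G)(24) + B(29) = 53
Step 4: Merge (C+I)(41) + ((F+G)+B)(53) = 94
Read each symbol's code off the tree from the root (left child = 0, right child = 1).

Codes:
  B: 11 (length 2)
  C: 00 (length 2)
  G: 101 (length 3)
  I: 01 (length 2)
  F: 100 (length 3)
Average code length: 212/94 = 2.2553 bits/symbol


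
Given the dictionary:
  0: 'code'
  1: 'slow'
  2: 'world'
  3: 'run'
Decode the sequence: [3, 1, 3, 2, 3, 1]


Look up each index in the dictionary:
  3 -> 'run'
  1 -> 'slow'
  3 -> 'run'
  2 -> 'world'
  3 -> 'run'
  1 -> 'slow'

Decoded: "run slow run world run slow"


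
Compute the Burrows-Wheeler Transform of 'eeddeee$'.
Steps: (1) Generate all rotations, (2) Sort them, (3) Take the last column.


Rotations (sorted):
  0: $eeddeee -> last char: e
  1: ddeee$ee -> last char: e
  2: deee$eed -> last char: d
  3: e$eeddee -> last char: e
  4: eddeee$e -> last char: e
  5: ee$eedde -> last char: e
  6: eeddeee$ -> last char: $
  7: eee$eedd -> last char: d


BWT = eedeee$d


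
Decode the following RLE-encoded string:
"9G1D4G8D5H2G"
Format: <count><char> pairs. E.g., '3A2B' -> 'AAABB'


Expanding each <count><char> pair:
  9G -> 'GGGGGGGGG'
  1D -> 'D'
  4G -> 'GGGG'
  8D -> 'DDDDDDDD'
  5H -> 'HHHHH'
  2G -> 'GG'

Decoded = GGGGGGGGGDGGGGDDDDDDDDHHHHHGG


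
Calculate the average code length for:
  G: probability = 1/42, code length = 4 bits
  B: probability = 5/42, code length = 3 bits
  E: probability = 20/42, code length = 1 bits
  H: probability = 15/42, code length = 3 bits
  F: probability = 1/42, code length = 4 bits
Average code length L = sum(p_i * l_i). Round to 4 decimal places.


Weighted contributions p_i * l_i:
  G: (1/42) * 4 = 4/42
  B: (5/42) * 3 = 15/42
  E: (20/42) * 1 = 20/42
  H: (15/42) * 3 = 45/42
  F: (1/42) * 4 = 4/42
Sum = (4 + 15 + 20 + 45 + 4)/42 = 88/42

L = 88/42 = 2.0952 bits/symbol


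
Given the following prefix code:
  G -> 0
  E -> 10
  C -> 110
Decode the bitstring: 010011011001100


Decoding step by step:
Bits 0 -> G
Bits 10 -> E
Bits 0 -> G
Bits 110 -> C
Bits 110 -> C
Bits 0 -> G
Bits 110 -> C
Bits 0 -> G


Decoded message: GEGCCGCG


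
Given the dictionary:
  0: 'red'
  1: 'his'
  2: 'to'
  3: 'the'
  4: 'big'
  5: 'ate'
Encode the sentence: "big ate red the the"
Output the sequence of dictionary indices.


Look up each word in the dictionary:
  'big' -> 4
  'ate' -> 5
  'red' -> 0
  'the' -> 3
  'the' -> 3

Encoded: [4, 5, 0, 3, 3]


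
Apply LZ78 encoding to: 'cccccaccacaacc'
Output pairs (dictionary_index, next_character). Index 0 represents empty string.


LZ78 encoding steps:
Dictionary: {0: ''}
Step 1: w='' (idx 0), next='c' -> output (0, 'c'), add 'c' as idx 1
Step 2: w='c' (idx 1), next='c' -> output (1, 'c'), add 'cc' as idx 2
Step 3: w='cc' (idx 2), next='a' -> output (2, 'a'), add 'cca' as idx 3
Step 4: w='cca' (idx 3), next='c' -> output (3, 'c'), add 'ccac' as idx 4
Step 5: w='' (idx 0), next='a' -> output (0, 'a'), add 'a' as idx 5
Step 6: w='a' (idx 5), next='c' -> output (5, 'c'), add 'ac' as idx 6
Step 7: w='c' (idx 1), end of input -> output (1, '')


Encoded: [(0, 'c'), (1, 'c'), (2, 'a'), (3, 'c'), (0, 'a'), (5, 'c'), (1, '')]


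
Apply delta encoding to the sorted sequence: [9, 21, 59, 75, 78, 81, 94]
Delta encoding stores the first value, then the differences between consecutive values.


First value: 9
Deltas:
  21 - 9 = 12
  59 - 21 = 38
  75 - 59 = 16
  78 - 75 = 3
  81 - 78 = 3
  94 - 81 = 13


Delta encoded: [9, 12, 38, 16, 3, 3, 13]


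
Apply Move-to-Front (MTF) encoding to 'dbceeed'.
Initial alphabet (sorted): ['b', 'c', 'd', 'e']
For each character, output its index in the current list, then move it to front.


MTF encoding:
'd': index 2 in ['b', 'c', 'd', 'e'] -> ['d', 'b', 'c', 'e']
'b': index 1 in ['d', 'b', 'c', 'e'] -> ['b', 'd', 'c', 'e']
'c': index 2 in ['b', 'd', 'c', 'e'] -> ['c', 'b', 'd', 'e']
'e': index 3 in ['c', 'b', 'd', 'e'] -> ['e', 'c', 'b', 'd']
'e': index 0 in ['e', 'c', 'b', 'd'] -> ['e', 'c', 'b', 'd']
'e': index 0 in ['e', 'c', 'b', 'd'] -> ['e', 'c', 'b', 'd']
'd': index 3 in ['e', 'c', 'b', 'd'] -> ['d', 'e', 'c', 'b']


Output: [2, 1, 2, 3, 0, 0, 3]


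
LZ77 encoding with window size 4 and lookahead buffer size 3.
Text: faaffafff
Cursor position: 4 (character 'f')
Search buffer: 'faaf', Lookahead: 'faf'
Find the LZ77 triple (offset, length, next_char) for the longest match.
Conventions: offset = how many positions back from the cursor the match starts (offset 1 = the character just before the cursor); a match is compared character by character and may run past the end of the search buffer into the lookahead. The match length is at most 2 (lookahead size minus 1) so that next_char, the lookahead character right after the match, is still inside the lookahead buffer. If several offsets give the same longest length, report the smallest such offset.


Try each offset into the search buffer:
  offset=1 (pos 3, char 'f'): match length 1
  offset=2 (pos 2, char 'a'): match length 0
  offset=3 (pos 1, char 'a'): match length 0
  offset=4 (pos 0, char 'f'): match length 2
Longest match has length 2 at offset 4.
next_char = character at position 4 + 2 = 6 -> 'f'

Best match: offset=4, length=2 (matching 'fa' starting at position 0)
LZ77 triple: (4, 2, 'f')


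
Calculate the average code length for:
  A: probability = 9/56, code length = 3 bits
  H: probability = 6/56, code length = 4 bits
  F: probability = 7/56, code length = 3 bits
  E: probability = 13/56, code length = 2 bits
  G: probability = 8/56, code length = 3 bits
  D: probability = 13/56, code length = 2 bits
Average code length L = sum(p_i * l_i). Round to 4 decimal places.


Weighted contributions p_i * l_i:
  A: (9/56) * 3 = 27/56
  H: (6/56) * 4 = 24/56
  F: (7/56) * 3 = 21/56
  E: (13/56) * 2 = 26/56
  G: (8/56) * 3 = 24/56
  D: (13/56) * 2 = 26/56
Sum = (27 + 24 + 21 + 26 + 24 + 26)/56 = 148/56

L = 148/56 = 2.6429 bits/symbol


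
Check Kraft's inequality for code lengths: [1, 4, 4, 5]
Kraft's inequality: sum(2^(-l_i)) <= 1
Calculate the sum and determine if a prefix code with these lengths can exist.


Sum = 2^(-1) + 2^(-4) + 2^(-4) + 2^(-5)
    = 0.5 + 0.0625 + 0.0625 + 0.03125
    = 21/32 = 0.65625
Since 0.65625 <= 1, Kraft's inequality IS satisfied.
A prefix code with these lengths CAN exist.

Kraft sum = 0.65625. Satisfied.


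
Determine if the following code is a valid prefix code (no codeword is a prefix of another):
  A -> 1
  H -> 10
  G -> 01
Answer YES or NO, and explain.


Checking each pair (does one codeword prefix another?):
  A='1' vs H='10': prefix -- VIOLATION

NO -- this is NOT a valid prefix code. A (1) is a prefix of H (10).


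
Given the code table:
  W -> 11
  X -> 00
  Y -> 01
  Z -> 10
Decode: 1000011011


Decoding:
10 -> Z
00 -> X
01 -> Y
10 -> Z
11 -> W


Result: ZXYZW


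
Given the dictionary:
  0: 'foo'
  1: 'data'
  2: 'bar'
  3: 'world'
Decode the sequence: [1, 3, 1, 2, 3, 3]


Look up each index in the dictionary:
  1 -> 'data'
  3 -> 'world'
  1 -> 'data'
  2 -> 'bar'
  3 -> 'world'
  3 -> 'world'

Decoded: "data world data bar world world"


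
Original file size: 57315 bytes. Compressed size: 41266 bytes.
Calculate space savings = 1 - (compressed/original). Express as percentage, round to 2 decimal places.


ratio = compressed/original = 41266/57315 = 0.719986
savings = 1 - ratio = 1 - 0.719986 = 0.280014
as a percentage: 0.280014 * 100 = 28.0%

Space savings = 1 - 41266/57315 = 28.0%


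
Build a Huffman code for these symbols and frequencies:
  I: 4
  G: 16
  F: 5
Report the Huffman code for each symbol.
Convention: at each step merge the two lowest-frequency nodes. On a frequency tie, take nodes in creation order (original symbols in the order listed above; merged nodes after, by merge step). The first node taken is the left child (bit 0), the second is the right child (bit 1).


Huffman tree construction:
Step 1: Merge I(4) + F(5) = 9
Step 2: Merge (I+F)(9) + G(16) = 25
Read each symbol's code off the tree from the root (left child = 0, right child = 1).

Codes:
  I: 00 (length 2)
  G: 1 (length 1)
  F: 01 (length 2)
Average code length: 34/25 = 1.3600 bits/symbol


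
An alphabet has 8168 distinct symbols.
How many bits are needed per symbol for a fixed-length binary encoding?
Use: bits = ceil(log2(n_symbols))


log2(8168) = 12.9958
Bracket: 2^12 = 4096 < 8168 <= 2^13 = 8192
So ceil(log2(8168)) = 13

bits = ceil(log2(8168)) = ceil(12.9958) = 13 bits


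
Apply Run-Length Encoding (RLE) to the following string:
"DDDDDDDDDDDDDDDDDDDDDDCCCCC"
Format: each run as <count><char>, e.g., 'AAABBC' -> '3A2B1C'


Scanning runs left to right:
  i=0: run of 'D' x 22 -> '22D'
  i=22: run of 'C' x 5 -> '5C'

RLE = 22D5C


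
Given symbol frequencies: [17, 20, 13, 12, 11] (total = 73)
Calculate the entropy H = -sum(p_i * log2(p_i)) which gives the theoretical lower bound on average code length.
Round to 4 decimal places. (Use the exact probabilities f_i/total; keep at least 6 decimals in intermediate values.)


Per-symbol terms -p_i * log2(p_i) with p_i = f_i/73:
  p = 17/73 = 0.232877: log2(p) = -2.102362, -p*log2(p) = 0.489591
  p = 20/73 = 0.273973: log2(p) = -1.867896, -p*log2(p) = 0.511752
  p = 13/73 = 0.178082: log2(p) = -2.489385, -p*log2(p) = 0.443315
  p = 12/73 = 0.164384: log2(p) = -2.604862, -p*log2(p) = 0.428197
  p = 11/73 = 0.150685: log2(p) = -2.730393, -p*log2(p) = 0.411429
H = 0.489591 + 0.511752 + 0.443315 + 0.428197 + 0.411429 = 2.284284

H = 2.2843 bits/symbol


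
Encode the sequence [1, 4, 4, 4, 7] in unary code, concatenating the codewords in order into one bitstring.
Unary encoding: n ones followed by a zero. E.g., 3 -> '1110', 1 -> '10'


Encode each number as n ones followed by a terminating 0:
  1 -> 10 (2 bits)
  4 -> 11110 (5 bits)
  4 -> 11110 (5 bits)
  4 -> 11110 (5 bits)
  7 -> 11111110 (8 bits)
Total length = 2 + 5 + 5 + 5 + 8 = 25 bits.

Unary([1, 4, 4, 4, 7]) = 1011110111101111011111110 (25 bits)


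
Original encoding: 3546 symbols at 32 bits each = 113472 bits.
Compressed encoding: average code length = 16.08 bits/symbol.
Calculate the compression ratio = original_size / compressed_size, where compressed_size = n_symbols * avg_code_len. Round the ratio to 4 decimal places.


original_size = n_symbols * orig_bits = 3546 * 32 = 113472 bits
compressed_size = n_symbols * avg_code_len = 3546 * 16.08 = 57019.68 bits
ratio = original_size / compressed_size = 113472 / 57019.68 = 1.99

Compression ratio = 1.99


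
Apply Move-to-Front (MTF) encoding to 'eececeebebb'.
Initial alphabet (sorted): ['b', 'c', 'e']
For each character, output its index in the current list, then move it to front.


MTF encoding:
'e': index 2 in ['b', 'c', 'e'] -> ['e', 'b', 'c']
'e': index 0 in ['e', 'b', 'c'] -> ['e', 'b', 'c']
'c': index 2 in ['e', 'b', 'c'] -> ['c', 'e', 'b']
'e': index 1 in ['c', 'e', 'b'] -> ['e', 'c', 'b']
'c': index 1 in ['e', 'c', 'b'] -> ['c', 'e', 'b']
'e': index 1 in ['c', 'e', 'b'] -> ['e', 'c', 'b']
'e': index 0 in ['e', 'c', 'b'] -> ['e', 'c', 'b']
'b': index 2 in ['e', 'c', 'b'] -> ['b', 'e', 'c']
'e': index 1 in ['b', 'e', 'c'] -> ['e', 'b', 'c']
'b': index 1 in ['e', 'b', 'c'] -> ['b', 'e', 'c']
'b': index 0 in ['b', 'e', 'c'] -> ['b', 'e', 'c']


Output: [2, 0, 2, 1, 1, 1, 0, 2, 1, 1, 0]


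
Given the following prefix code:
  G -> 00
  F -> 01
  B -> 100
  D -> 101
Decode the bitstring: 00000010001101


Decoding step by step:
Bits 00 -> G
Bits 00 -> G
Bits 00 -> G
Bits 100 -> B
Bits 01 -> F
Bits 101 -> D


Decoded message: GGGBFD


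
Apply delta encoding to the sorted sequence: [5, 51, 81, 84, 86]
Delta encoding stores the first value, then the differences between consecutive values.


First value: 5
Deltas:
  51 - 5 = 46
  81 - 51 = 30
  84 - 81 = 3
  86 - 84 = 2


Delta encoded: [5, 46, 30, 3, 2]


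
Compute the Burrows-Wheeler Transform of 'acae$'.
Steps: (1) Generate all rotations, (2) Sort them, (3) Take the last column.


Rotations (sorted):
  0: $acae -> last char: e
  1: acae$ -> last char: $
  2: ae$ac -> last char: c
  3: cae$a -> last char: a
  4: e$aca -> last char: a


BWT = e$caa


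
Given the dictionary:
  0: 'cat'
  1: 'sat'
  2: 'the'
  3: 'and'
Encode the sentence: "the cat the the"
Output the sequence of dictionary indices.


Look up each word in the dictionary:
  'the' -> 2
  'cat' -> 0
  'the' -> 2
  'the' -> 2

Encoded: [2, 0, 2, 2]


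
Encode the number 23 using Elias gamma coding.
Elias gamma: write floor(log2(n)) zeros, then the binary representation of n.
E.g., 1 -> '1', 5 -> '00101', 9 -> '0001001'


num_bits = floor(log2(23)) + 1 = 5
leading_zeros = num_bits - 1 = 4
binary(23) = 10111

Elias gamma(23) = '0000' + '10111' = 000010111 (9 bits)


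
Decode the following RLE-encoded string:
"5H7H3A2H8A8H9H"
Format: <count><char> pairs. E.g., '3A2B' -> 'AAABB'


Expanding each <count><char> pair:
  5H -> 'HHHHH'
  7H -> 'HHHHHHH'
  3A -> 'AAA'
  2H -> 'HH'
  8A -> 'AAAAAAAA'
  8H -> 'HHHHHHHH'
  9H -> 'HHHHHHHHH'

Decoded = HHHHHHHHHHHHAAAHHAAAAAAAAHHHHHHHHHHHHHHHHH


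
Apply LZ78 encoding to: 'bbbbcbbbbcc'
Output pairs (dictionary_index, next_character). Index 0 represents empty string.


LZ78 encoding steps:
Dictionary: {0: ''}
Step 1: w='' (idx 0), next='b' -> output (0, 'b'), add 'b' as idx 1
Step 2: w='b' (idx 1), next='b' -> output (1, 'b'), add 'bb' as idx 2
Step 3: w='b' (idx 1), next='c' -> output (1, 'c'), add 'bc' as idx 3
Step 4: w='bb' (idx 2), next='b' -> output (2, 'b'), add 'bbb' as idx 4
Step 5: w='bc' (idx 3), next='c' -> output (3, 'c'), add 'bcc' as idx 5


Encoded: [(0, 'b'), (1, 'b'), (1, 'c'), (2, 'b'), (3, 'c')]


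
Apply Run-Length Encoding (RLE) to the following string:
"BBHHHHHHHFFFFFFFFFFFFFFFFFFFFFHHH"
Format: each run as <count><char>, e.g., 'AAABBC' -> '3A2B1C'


Scanning runs left to right:
  i=0: run of 'B' x 2 -> '2B'
  i=2: run of 'H' x 7 -> '7H'
  i=9: run of 'F' x 21 -> '21F'
  i=30: run of 'H' x 3 -> '3H'

RLE = 2B7H21F3H


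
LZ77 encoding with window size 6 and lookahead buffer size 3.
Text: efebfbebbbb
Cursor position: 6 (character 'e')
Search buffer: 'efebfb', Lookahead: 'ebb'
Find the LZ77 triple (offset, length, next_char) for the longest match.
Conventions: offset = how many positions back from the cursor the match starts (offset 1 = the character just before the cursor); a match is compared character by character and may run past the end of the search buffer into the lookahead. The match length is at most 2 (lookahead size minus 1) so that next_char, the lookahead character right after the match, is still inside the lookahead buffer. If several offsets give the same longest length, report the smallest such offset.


Try each offset into the search buffer:
  offset=1 (pos 5, char 'b'): match length 0
  offset=2 (pos 4, char 'f'): match length 0
  offset=3 (pos 3, char 'b'): match length 0
  offset=4 (pos 2, char 'e'): match length 2
  offset=5 (pos 1, char 'f'): match length 0
  offset=6 (pos 0, char 'e'): match length 1
Longest match has length 2 at offset 4.
next_char = character at position 6 + 2 = 8 -> 'b'

Best match: offset=4, length=2 (matching 'eb' starting at position 2)
LZ77 triple: (4, 2, 'b')


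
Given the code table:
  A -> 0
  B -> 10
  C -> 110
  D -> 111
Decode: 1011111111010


Decoding:
10 -> B
111 -> D
111 -> D
110 -> C
10 -> B


Result: BDDCB


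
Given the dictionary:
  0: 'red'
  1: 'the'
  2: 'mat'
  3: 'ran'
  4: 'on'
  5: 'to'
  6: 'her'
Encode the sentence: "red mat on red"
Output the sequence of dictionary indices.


Look up each word in the dictionary:
  'red' -> 0
  'mat' -> 2
  'on' -> 4
  'red' -> 0

Encoded: [0, 2, 4, 0]


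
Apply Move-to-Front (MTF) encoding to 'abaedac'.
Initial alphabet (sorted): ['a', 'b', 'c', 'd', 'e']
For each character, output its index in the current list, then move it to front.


MTF encoding:
'a': index 0 in ['a', 'b', 'c', 'd', 'e'] -> ['a', 'b', 'c', 'd', 'e']
'b': index 1 in ['a', 'b', 'c', 'd', 'e'] -> ['b', 'a', 'c', 'd', 'e']
'a': index 1 in ['b', 'a', 'c', 'd', 'e'] -> ['a', 'b', 'c', 'd', 'e']
'e': index 4 in ['a', 'b', 'c', 'd', 'e'] -> ['e', 'a', 'b', 'c', 'd']
'd': index 4 in ['e', 'a', 'b', 'c', 'd'] -> ['d', 'e', 'a', 'b', 'c']
'a': index 2 in ['d', 'e', 'a', 'b', 'c'] -> ['a', 'd', 'e', 'b', 'c']
'c': index 4 in ['a', 'd', 'e', 'b', 'c'] -> ['c', 'a', 'd', 'e', 'b']


Output: [0, 1, 1, 4, 4, 2, 4]


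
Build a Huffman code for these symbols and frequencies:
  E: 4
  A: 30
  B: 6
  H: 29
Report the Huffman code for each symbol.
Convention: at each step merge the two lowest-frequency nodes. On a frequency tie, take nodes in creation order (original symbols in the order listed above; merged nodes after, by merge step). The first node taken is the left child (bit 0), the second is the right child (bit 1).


Huffman tree construction:
Step 1: Merge E(4) + B(6) = 10
Step 2: Merge (E+B)(10) + H(29) = 39
Step 3: Merge A(30) + ((E+B)+H)(39) = 69
Read each symbol's code off the tree from the root (left child = 0, right child = 1).

Codes:
  E: 100 (length 3)
  A: 0 (length 1)
  B: 101 (length 3)
  H: 11 (length 2)
Average code length: 118/69 = 1.7101 bits/symbol


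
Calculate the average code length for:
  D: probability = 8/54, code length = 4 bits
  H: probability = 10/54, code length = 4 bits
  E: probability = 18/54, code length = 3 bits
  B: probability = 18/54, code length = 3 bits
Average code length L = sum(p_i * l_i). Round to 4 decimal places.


Weighted contributions p_i * l_i:
  D: (8/54) * 4 = 32/54
  H: (10/54) * 4 = 40/54
  E: (18/54) * 3 = 54/54
  B: (18/54) * 3 = 54/54
Sum = (32 + 40 + 54 + 54)/54 = 180/54

L = 180/54 = 3.3333 bits/symbol


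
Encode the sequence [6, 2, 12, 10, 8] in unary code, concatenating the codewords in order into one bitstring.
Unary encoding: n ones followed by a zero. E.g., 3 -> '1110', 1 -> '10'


Encode each number as n ones followed by a terminating 0:
  6 -> 1111110 (7 bits)
  2 -> 110 (3 bits)
  12 -> 1111111111110 (13 bits)
  10 -> 11111111110 (11 bits)
  8 -> 111111110 (9 bits)
Total length = 7 + 3 + 13 + 11 + 9 = 43 bits.

Unary([6, 2, 12, 10, 8]) = 1111110110111111111111011111111110111111110 (43 bits)


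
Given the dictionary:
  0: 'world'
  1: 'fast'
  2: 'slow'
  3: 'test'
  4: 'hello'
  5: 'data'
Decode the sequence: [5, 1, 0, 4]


Look up each index in the dictionary:
  5 -> 'data'
  1 -> 'fast'
  0 -> 'world'
  4 -> 'hello'

Decoded: "data fast world hello"


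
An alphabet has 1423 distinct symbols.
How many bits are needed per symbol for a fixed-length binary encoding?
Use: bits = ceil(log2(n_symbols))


log2(1423) = 10.4747
Bracket: 2^10 = 1024 < 1423 <= 2^11 = 2048
So ceil(log2(1423)) = 11

bits = ceil(log2(1423)) = ceil(10.4747) = 11 bits


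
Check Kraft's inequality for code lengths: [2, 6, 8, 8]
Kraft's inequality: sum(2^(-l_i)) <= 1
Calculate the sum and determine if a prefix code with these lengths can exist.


Sum = 2^(-2) + 2^(-6) + 2^(-8) + 2^(-8)
    = 0.25 + 0.015625 + 0.00390625 + 0.00390625
    = 70/256 = 0.2734375
Since 0.2734375 <= 1, Kraft's inequality IS satisfied.
A prefix code with these lengths CAN exist.

Kraft sum = 0.2734375. Satisfied.


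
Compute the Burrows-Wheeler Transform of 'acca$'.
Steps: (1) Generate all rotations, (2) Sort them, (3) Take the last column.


Rotations (sorted):
  0: $acca -> last char: a
  1: a$acc -> last char: c
  2: acca$ -> last char: $
  3: ca$ac -> last char: c
  4: cca$a -> last char: a


BWT = ac$ca


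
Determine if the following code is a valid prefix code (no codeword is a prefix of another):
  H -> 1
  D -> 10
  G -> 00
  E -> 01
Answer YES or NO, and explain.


Checking each pair (does one codeword prefix another?):
  H='1' vs D='10': prefix -- VIOLATION

NO -- this is NOT a valid prefix code. H (1) is a prefix of D (10).


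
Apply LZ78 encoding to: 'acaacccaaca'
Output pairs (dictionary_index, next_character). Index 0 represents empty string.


LZ78 encoding steps:
Dictionary: {0: ''}
Step 1: w='' (idx 0), next='a' -> output (0, 'a'), add 'a' as idx 1
Step 2: w='' (idx 0), next='c' -> output (0, 'c'), add 'c' as idx 2
Step 3: w='a' (idx 1), next='a' -> output (1, 'a'), add 'aa' as idx 3
Step 4: w='c' (idx 2), next='c' -> output (2, 'c'), add 'cc' as idx 4
Step 5: w='c' (idx 2), next='a' -> output (2, 'a'), add 'ca' as idx 5
Step 6: w='a' (idx 1), next='c' -> output (1, 'c'), add 'ac' as idx 6
Step 7: w='a' (idx 1), end of input -> output (1, '')


Encoded: [(0, 'a'), (0, 'c'), (1, 'a'), (2, 'c'), (2, 'a'), (1, 'c'), (1, '')]


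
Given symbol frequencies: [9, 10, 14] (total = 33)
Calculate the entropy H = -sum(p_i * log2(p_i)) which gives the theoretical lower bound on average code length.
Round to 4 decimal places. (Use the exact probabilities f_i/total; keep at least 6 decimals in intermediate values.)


Per-symbol terms -p_i * log2(p_i) with p_i = f_i/33:
  p = 9/33 = 0.272727: log2(p) = -1.874469, -p*log2(p) = 0.511219
  p = 10/33 = 0.303030: log2(p) = -1.722466, -p*log2(p) = 0.521959
  p = 14/33 = 0.424242: log2(p) = -1.237039, -p*log2(p) = 0.524805
H = 0.511219 + 0.521959 + 0.524805 = 1.557983

H = 1.558 bits/symbol


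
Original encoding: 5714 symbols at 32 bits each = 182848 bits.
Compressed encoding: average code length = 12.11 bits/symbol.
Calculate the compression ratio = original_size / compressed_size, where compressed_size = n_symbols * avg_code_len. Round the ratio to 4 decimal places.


original_size = n_symbols * orig_bits = 5714 * 32 = 182848 bits
compressed_size = n_symbols * avg_code_len = 5714 * 12.11 = 69196.54 bits
ratio = original_size / compressed_size = 182848 / 69196.54 = 2.6424

Compression ratio = 2.6424


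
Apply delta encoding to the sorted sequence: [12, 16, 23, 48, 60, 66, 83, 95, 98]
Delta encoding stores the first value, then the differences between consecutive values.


First value: 12
Deltas:
  16 - 12 = 4
  23 - 16 = 7
  48 - 23 = 25
  60 - 48 = 12
  66 - 60 = 6
  83 - 66 = 17
  95 - 83 = 12
  98 - 95 = 3


Delta encoded: [12, 4, 7, 25, 12, 6, 17, 12, 3]


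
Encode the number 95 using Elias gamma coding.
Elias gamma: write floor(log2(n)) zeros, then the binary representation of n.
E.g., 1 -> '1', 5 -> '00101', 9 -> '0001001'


num_bits = floor(log2(95)) + 1 = 7
leading_zeros = num_bits - 1 = 6
binary(95) = 1011111

Elias gamma(95) = '000000' + '1011111' = 0000001011111 (13 bits)


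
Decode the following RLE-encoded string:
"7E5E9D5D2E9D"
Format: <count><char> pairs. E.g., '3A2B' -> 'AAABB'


Expanding each <count><char> pair:
  7E -> 'EEEEEEE'
  5E -> 'EEEEE'
  9D -> 'DDDDDDDDD'
  5D -> 'DDDDD'
  2E -> 'EE'
  9D -> 'DDDDDDDDD'

Decoded = EEEEEEEEEEEEDDDDDDDDDDDDDDEEDDDDDDDDD


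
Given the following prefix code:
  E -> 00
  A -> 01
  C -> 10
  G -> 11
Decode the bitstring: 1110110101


Decoding step by step:
Bits 11 -> G
Bits 10 -> C
Bits 11 -> G
Bits 01 -> A
Bits 01 -> A


Decoded message: GCGAA


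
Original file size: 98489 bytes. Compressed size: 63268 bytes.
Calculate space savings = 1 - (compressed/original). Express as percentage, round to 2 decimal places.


ratio = compressed/original = 63268/98489 = 0.642386
savings = 1 - ratio = 1 - 0.642386 = 0.357614
as a percentage: 0.357614 * 100 = 35.76%

Space savings = 1 - 63268/98489 = 35.76%


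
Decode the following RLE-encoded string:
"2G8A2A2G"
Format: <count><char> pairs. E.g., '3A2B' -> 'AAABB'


Expanding each <count><char> pair:
  2G -> 'GG'
  8A -> 'AAAAAAAA'
  2A -> 'AA'
  2G -> 'GG'

Decoded = GGAAAAAAAAAAGG


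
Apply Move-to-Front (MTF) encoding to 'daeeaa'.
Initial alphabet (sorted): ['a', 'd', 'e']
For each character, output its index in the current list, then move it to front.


MTF encoding:
'd': index 1 in ['a', 'd', 'e'] -> ['d', 'a', 'e']
'a': index 1 in ['d', 'a', 'e'] -> ['a', 'd', 'e']
'e': index 2 in ['a', 'd', 'e'] -> ['e', 'a', 'd']
'e': index 0 in ['e', 'a', 'd'] -> ['e', 'a', 'd']
'a': index 1 in ['e', 'a', 'd'] -> ['a', 'e', 'd']
'a': index 0 in ['a', 'e', 'd'] -> ['a', 'e', 'd']


Output: [1, 1, 2, 0, 1, 0]


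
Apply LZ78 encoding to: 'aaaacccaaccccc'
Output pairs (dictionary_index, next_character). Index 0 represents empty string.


LZ78 encoding steps:
Dictionary: {0: ''}
Step 1: w='' (idx 0), next='a' -> output (0, 'a'), add 'a' as idx 1
Step 2: w='a' (idx 1), next='a' -> output (1, 'a'), add 'aa' as idx 2
Step 3: w='a' (idx 1), next='c' -> output (1, 'c'), add 'ac' as idx 3
Step 4: w='' (idx 0), next='c' -> output (0, 'c'), add 'c' as idx 4
Step 5: w='c' (idx 4), next='a' -> output (4, 'a'), add 'ca' as idx 5
Step 6: w='ac' (idx 3), next='c' -> output (3, 'c'), add 'acc' as idx 6
Step 7: w='c' (idx 4), next='c' -> output (4, 'c'), add 'cc' as idx 7
Step 8: w='c' (idx 4), end of input -> output (4, '')


Encoded: [(0, 'a'), (1, 'a'), (1, 'c'), (0, 'c'), (4, 'a'), (3, 'c'), (4, 'c'), (4, '')]
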